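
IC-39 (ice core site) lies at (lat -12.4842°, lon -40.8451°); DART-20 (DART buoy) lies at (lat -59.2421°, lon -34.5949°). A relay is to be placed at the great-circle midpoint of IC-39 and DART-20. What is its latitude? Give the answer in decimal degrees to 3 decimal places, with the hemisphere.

35.900°S

Bx = cos φ₂ cos Δλ = 0.508372,  By = cos φ₂ sin Δλ = 0.055678
φₘ = atan2(sin φ₁ + sin φ₂, √((cos φ₁ + Bx)² + By²)) = -35.89968°
λₘ = λ₁ + atan2(By, cos φ₁ + Bx) = -38.69750°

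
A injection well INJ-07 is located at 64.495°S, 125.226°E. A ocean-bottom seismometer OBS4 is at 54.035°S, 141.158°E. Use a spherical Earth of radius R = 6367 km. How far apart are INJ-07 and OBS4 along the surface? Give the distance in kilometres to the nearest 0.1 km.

1464.4 km

Δφ = 10.4600°,  Δλ = 15.9320°
a = sin²(Δφ/2) + cos φ₁ cos φ₂ sin²(Δλ/2) = 0.013166
c = 2·arcsin(√a) = 0.229992 rad = 13.1776°
d = R·c = 6367 × 0.229992 = 1464.4 km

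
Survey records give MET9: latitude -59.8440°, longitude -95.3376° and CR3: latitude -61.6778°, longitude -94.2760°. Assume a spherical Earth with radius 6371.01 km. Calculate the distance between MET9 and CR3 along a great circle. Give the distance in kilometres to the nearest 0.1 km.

Δφ = -1.8338°,  Δλ = 1.0616°
a = sin²(Δφ/2) + cos φ₁ cos φ₂ sin²(Δλ/2) = 0.000277
c = 2·arcsin(√a) = 0.033260 rad = 1.9056°
d = R·c = 6371.01 × 0.033260 = 211.9 km

211.9 km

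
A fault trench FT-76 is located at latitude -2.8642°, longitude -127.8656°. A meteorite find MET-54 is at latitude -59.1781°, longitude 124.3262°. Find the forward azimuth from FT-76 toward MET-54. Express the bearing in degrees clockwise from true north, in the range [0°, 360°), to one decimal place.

Δλ = -107.8082°
y = sin Δλ · cos φ₂ = -0.487821
x = cos φ₁ sin φ₂ − sin φ₁ cos φ₂ cos Δλ = -0.865521
θ = atan2(y, x) = -150.5937° → 209.4063° (mod 360°)

209.4°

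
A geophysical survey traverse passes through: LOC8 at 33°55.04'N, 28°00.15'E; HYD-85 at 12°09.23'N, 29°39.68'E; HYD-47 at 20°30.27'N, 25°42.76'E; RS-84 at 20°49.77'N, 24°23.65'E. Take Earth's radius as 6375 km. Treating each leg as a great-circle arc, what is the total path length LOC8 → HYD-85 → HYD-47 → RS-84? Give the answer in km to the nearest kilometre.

LOC8: φ = +33.91733°, λ = +28.00250°
HYD-85: φ = +12.15383°, λ = +29.66133°
HYD-47: φ = +20.50450°, λ = +25.71267°
RS-84: φ = +20.82950°, λ = +24.39417°
LOC8→HYD-85: c = 0.380761 rad, d = 2427.35 km
HYD-85→HYD-47: c = 0.160020 rad, d = 1020.13 km
HYD-47→RS-84: c = 0.022266 rad, d = 141.94 km
Total = 2427.35 + 1020.13 + 141.94 = 3589.42 km

3589 km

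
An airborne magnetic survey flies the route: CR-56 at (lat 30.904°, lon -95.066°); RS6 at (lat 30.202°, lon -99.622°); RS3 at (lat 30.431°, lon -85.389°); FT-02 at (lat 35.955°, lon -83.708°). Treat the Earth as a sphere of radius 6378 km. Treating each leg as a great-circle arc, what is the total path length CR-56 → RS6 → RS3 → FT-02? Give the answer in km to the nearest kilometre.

CR-56→RS6: c = 0.069559 rad, d = 443.65 km
RS6→RS3: c = 0.214338 rad, d = 1367.05 km
RS3→FT-02: c = 0.099484 rad, d = 634.51 km
Total = 443.65 + 1367.05 + 634.51 = 2445.20 km

2445 km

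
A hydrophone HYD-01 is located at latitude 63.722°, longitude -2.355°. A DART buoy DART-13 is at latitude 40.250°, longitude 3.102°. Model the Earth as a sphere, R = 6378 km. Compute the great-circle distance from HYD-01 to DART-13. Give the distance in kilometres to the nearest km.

Δφ = -23.4720°,  Δλ = 5.4570°
a = sin²(Δφ/2) + cos φ₁ cos φ₂ sin²(Δλ/2) = 0.042138
c = 2·arcsin(√a) = 0.413492 rad = 23.6913°
d = R·c = 6378 × 0.413492 = 2637.3 km

2637 km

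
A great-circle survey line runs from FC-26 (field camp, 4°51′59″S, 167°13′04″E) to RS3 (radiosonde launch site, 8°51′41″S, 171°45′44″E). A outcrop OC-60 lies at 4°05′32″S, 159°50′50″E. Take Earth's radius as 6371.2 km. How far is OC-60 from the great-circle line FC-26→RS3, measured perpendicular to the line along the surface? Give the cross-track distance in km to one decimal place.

482.7 km

FC-26: φ = -4.86639°, λ = +167.21778°
RS3: φ = -8.86139°, λ = +171.76222°
OC-60: φ = -4.09222°, λ = +159.84722°
δ₁₃ = central angle FC-26→OC-60 = 0.128956 rad  (haversine)
θ₁₃ = bearing FC-26→OC-60 = 275.718°,  θ₁₂ = bearing FC-26→RS3 = 131.774°
dₓₜ = R·arcsin(sin δ₁₃ · sin(θ₁₃ − θ₁₂)) = 6371.2·arcsin(0.12860·sin(143.944°)) = 482.703 km
|dₓₜ| = 482.703 km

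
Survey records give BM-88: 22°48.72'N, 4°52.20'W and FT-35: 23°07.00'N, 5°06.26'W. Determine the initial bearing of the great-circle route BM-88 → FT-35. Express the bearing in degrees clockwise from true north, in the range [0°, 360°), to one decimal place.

324.7°

BM-88: φ = +22.81200°, λ = -4.87000°
FT-35: φ = +23.11667°, λ = -5.10433°
Δλ = -0.2343°
y = sin Δλ · cos φ₂ = -0.003761
x = cos φ₁ sin φ₂ − sin φ₁ cos φ₂ cos Δλ = 0.005320
θ = atan2(y, x) = -35.2601° → 324.7399° (mod 360°)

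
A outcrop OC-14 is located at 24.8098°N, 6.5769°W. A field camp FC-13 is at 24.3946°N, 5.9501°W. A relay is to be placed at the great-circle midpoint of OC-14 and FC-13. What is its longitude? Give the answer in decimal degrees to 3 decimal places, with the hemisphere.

Bx = cos φ₂ cos Δλ = 0.910668,  By = cos φ₂ sin Δλ = 0.009963
φₘ = atan2(sin φ₁ + sin φ₂, √((cos φ₁ + Bx)² + By²)) = 24.60252°
λₘ = λ₁ + atan2(By, cos φ₁ + Bx) = -6.26298°

6.263°W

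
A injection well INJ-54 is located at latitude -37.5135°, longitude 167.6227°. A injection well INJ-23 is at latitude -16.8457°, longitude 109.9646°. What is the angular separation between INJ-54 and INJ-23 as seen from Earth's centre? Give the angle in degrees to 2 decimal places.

Δφ = 20.6678°,  Δλ = -57.6581°
a = sin²(Δφ/2) + cos φ₁ cos φ₂ sin²(Δλ/2) = 0.208698
c = 2·arcsin(√a) = 0.948866 rad = 54.3660°

54.37°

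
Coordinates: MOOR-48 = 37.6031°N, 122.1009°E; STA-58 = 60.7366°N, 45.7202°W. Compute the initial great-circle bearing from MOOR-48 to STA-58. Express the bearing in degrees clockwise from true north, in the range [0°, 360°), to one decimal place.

Δλ = -167.8211°
y = sin Δλ · cos φ₂ = -0.103125
x = cos φ₁ sin φ₂ − sin φ₁ cos φ₂ cos Δλ = 0.982712
θ = atan2(y, x) = -5.9906° → 354.0094° (mod 360°)

354.0°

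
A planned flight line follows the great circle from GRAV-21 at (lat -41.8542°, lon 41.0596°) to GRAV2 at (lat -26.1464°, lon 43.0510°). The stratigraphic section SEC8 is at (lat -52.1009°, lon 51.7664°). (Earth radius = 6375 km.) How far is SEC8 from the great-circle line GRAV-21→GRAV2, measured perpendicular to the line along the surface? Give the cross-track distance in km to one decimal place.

δ₁₃ = central angle GRAV-21→SEC8 = 0.219136 rad  (haversine)
θ₁₃ = bearing GRAV-21→SEC8 = 148.334°,  θ₁₂ = bearing GRAV-21→GRAV2 = 6.581°
dₓₜ = R·arcsin(sin δ₁₃ · sin(θ₁₃ − θ₁₂)) = 6375·arcsin(0.21739·sin(141.752°)) = 860.530 km
|dₓₜ| = 860.530 km

860.5 km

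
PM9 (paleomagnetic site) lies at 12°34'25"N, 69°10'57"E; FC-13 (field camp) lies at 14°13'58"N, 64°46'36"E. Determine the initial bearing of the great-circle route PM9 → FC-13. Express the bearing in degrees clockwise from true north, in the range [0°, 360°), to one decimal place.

PM9: φ = +12.57361°, λ = +69.18250°
FC-13: φ = +14.23278°, λ = +64.77667°
Δλ = -4.4058°
y = sin Δλ · cos φ₂ = -0.074463
x = cos φ₁ sin φ₂ − sin φ₁ cos φ₂ cos Δλ = 0.029577
θ = atan2(y, x) = -68.3364° → 291.6636° (mod 360°)

291.7°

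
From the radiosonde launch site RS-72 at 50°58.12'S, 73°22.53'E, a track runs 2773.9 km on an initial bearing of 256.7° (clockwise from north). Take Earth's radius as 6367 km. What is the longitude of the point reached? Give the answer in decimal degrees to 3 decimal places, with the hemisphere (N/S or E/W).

33.722°E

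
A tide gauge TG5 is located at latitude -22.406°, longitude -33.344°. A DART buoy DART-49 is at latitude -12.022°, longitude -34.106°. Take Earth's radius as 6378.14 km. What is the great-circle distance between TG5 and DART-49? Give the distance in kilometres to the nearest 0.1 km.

Δφ = 10.3840°,  Δλ = -0.7620°
a = sin²(Δφ/2) + cos φ₁ cos φ₂ sin²(Δλ/2) = 0.008229
c = 2·arcsin(√a) = 0.181678 rad = 10.4094°
d = R·c = 6378.14 × 0.181678 = 1158.8 km

1158.8 km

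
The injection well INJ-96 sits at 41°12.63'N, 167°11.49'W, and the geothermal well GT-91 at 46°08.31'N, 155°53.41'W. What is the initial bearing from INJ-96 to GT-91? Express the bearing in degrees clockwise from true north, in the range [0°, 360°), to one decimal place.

55.1°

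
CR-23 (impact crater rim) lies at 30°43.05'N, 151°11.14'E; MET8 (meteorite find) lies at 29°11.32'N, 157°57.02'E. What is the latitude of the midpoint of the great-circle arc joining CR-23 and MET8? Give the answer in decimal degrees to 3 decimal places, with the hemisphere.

29.996°N

CR-23: φ = +30.71750°, λ = +151.18567°
MET8: φ = +29.18867°, λ = +157.95033°
Bx = cos φ₂ cos Δλ = 0.866941,  By = cos φ₂ sin Δλ = 0.102834
φₘ = atan2(sin φ₁ + sin φ₂, √((cos φ₁ + Bx)² + By²)) = 29.99631°
λₘ = λ₁ + atan2(By, cos φ₁ + Bx) = 154.59404°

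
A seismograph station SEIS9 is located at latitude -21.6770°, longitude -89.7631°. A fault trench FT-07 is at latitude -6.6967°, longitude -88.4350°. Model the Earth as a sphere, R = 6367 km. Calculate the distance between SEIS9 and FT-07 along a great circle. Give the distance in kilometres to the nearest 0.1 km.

1670.8 km

Δφ = 14.9803°,  Δλ = 1.3281°
a = sin²(Δφ/2) + cos φ₁ cos φ₂ sin²(Δλ/2) = 0.017117
c = 2·arcsin(√a) = 0.262413 rad = 15.0352°
d = R·c = 6367 × 0.262413 = 1670.8 km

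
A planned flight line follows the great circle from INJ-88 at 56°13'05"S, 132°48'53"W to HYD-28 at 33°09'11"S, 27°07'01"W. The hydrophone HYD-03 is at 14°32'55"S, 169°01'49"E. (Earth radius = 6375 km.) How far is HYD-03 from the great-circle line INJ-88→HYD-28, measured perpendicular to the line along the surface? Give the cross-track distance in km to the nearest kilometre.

1190 km

INJ-88: φ = -56.21806°, λ = -132.81472°
HYD-28: φ = -33.15306°, λ = -27.11694°
HYD-03: φ = -14.54861°, λ = +169.03028°
δ₁₃ = central angle INJ-88→HYD-03 = 1.055540 rad  (haversine)
θ₁₃ = bearing INJ-88→HYD-03 = 289.105°,  θ₁₂ = bearing INJ-88→HYD-28 = 121.420°
dₓₜ = R·arcsin(sin δ₁₃ · sin(θ₁₃ − θ₁₂)) = 6375·arcsin(0.87017·sin(167.685°)) = 1190.064 km
|dₓₜ| = 1190.064 km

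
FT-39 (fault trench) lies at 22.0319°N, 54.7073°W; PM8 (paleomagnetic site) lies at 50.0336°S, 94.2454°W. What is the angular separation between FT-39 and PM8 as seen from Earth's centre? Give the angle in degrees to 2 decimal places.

Δφ = -72.0655°,  Δλ = -39.5381°
a = sin²(Δφ/2) + cos φ₁ cos φ₂ sin²(Δλ/2) = 0.414152
c = 2·arcsin(√a) = 1.398246 rad = 80.1136°

80.11°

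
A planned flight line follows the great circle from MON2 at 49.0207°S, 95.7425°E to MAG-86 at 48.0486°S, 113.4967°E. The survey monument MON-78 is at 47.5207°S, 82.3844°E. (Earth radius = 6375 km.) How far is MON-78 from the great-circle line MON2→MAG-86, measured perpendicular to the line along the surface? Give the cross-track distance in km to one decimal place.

δ₁₃ = central angle MON2→MON-78 = 0.157161 rad  (haversine)
θ₁₃ = bearing MON2→MON-78 = 274.538°,  θ₁₂ = bearing MON2→MAG-86 = 91.987°
dₓₜ = R·arcsin(sin δ₁₃ · sin(θ₁₃ − θ₁₂)) = 6375·arcsin(0.15652·sin(182.551°)) = -44.417 km
|dₓₜ| = 44.417 km

44.4 km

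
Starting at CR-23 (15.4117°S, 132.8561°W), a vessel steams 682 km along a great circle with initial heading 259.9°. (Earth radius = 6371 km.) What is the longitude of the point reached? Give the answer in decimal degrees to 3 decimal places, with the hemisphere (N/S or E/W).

139.151°W

δ = d/R = 682/6371 = 0.107048 rad
φ₂ = arcsin(sin φ₁ cos δ + cos φ₁ sin δ cos θ)
   = arcsin(-0.26575·0.99428 + 0.96404·0.10684·-0.17537) = -16.39721°
λ₂ = λ₁ + atan2(sin θ sin δ cos φ₁, cos δ − sin φ₁ sin φ₂) = -139.15107°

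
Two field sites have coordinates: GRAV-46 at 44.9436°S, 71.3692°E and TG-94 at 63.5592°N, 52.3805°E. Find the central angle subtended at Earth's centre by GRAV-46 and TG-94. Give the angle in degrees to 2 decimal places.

Δφ = 108.5028°,  Δλ = -18.9887°
a = sin²(Δφ/2) + cos φ₁ cos φ₂ sin²(Δλ/2) = 0.667251
c = 2·arcsin(√a) = 1.911872 rad = 109.5422°

109.54°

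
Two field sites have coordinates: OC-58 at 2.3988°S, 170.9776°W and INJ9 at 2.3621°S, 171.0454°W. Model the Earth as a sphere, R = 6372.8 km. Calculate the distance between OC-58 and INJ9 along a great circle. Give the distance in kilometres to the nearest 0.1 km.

Δφ = 0.0367°,  Δλ = -0.0678°
a = sin²(Δφ/2) + cos φ₁ cos φ₂ sin²(Δλ/2) = 0.000000
c = 2·arcsin(√a) = 0.001345 rad = 0.0770°
d = R·c = 6372.8 × 0.001345 = 8.6 km

8.6 km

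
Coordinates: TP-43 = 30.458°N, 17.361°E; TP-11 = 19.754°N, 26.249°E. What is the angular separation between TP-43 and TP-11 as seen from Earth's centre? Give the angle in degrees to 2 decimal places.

13.38°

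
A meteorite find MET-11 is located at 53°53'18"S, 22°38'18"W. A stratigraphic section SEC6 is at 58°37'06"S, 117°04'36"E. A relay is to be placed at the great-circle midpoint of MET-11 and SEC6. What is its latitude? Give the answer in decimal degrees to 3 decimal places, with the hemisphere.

MET-11: φ = -53.88833°, λ = -22.63833°
SEC6: φ = -58.61833°, λ = +117.07667°
Bx = cos φ₂ cos Δλ = -0.397237,  By = cos φ₂ sin Δλ = 0.336703
φₘ = atan2(sin φ₁ + sin φ₂, √((cos φ₁ + Bx)² + By²)) = -76.86740°
λₘ = λ₁ + atan2(By, cos φ₁ + Bx) = 37.65249°

76.867°S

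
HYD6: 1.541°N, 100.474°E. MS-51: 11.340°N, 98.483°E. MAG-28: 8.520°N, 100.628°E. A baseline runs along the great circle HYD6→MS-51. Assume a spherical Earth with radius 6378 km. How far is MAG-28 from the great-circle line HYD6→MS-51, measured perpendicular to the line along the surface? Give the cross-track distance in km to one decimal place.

168.7 km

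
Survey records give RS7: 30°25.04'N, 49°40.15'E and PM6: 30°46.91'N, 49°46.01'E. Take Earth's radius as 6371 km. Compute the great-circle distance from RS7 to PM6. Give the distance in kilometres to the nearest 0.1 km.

RS7: φ = +30.41733°, λ = +49.66917°
PM6: φ = +30.78183°, λ = +49.76683°
Δφ = 0.3645°,  Δλ = 0.0977°
a = sin²(Δφ/2) + cos φ₁ cos φ₂ sin²(Δλ/2) = 0.000011
c = 2·arcsin(√a) = 0.006529 rad = 0.3741°
d = R·c = 6371 × 0.006529 = 41.6 km

41.6 km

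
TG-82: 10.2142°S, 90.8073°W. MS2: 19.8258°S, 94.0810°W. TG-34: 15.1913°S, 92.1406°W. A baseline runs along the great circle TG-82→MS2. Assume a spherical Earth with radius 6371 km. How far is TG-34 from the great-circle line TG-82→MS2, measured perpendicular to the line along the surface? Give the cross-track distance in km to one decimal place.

32.9 km

δ₁₃ = central angle TG-82→TG-34 = 0.089782 rad  (haversine)
θ₁₃ = bearing TG-82→TG-34 = 194.504°,  θ₁₂ = bearing TG-82→MS2 = 197.808°
dₓₜ = R·arcsin(sin δ₁₃ · sin(θ₁₃ − θ₁₂)) = 6371·arcsin(0.08966·sin(-3.304°)) = -32.924 km
|dₓₜ| = 32.924 km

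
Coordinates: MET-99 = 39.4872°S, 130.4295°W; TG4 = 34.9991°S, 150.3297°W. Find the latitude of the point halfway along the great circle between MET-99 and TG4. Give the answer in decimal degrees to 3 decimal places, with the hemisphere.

37.662°S

Bx = cos φ₂ cos Δλ = 0.770246,  By = cos φ₂ sin Δλ = -0.278828
φₘ = atan2(sin φ₁ + sin φ₂, √((cos φ₁ + Bx)² + By²)) = -37.66196°
λₘ = λ₁ + atan2(By, cos φ₁ + Bx) = -140.67903°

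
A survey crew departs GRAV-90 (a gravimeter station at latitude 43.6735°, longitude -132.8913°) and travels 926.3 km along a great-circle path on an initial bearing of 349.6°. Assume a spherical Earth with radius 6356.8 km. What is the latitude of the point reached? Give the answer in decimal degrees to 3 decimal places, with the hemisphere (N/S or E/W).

δ = d/R = 926.3/6356.8 = 0.145718 rad
φ₂ = arcsin(sin φ₁ cos δ + cos φ₁ sin δ cos θ)
   = arcsin(0.69055·0.98940 + 0.72329·0.14520·0.98357) = 51.86216°
λ₂ = λ₁ + atan2(sin θ sin δ cos φ₁, cos δ − sin φ₁ sin φ₂) = -135.32393°

51.862°N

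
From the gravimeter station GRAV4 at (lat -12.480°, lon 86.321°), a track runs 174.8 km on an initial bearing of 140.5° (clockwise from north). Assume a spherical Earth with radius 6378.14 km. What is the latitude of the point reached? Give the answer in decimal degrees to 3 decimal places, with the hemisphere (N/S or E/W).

δ = d/R = 174.8/6378.14 = 0.027406 rad
φ₂ = arcsin(sin φ₁ cos δ + cos φ₁ sin δ cos θ)
   = arcsin(-0.21610·0.99962 + 0.97637·0.02740·-0.77162) = -13.68965°
λ₂ = λ₁ + atan2(sin θ sin δ cos φ₁, cos δ − sin φ₁ sin φ₂) = 87.34893°

13.690°S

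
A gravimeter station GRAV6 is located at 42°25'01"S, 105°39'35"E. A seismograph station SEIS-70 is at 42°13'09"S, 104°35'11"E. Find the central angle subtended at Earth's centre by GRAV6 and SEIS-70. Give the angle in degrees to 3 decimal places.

GRAV6: φ = -42.41694°, λ = +105.65972°
SEIS-70: φ = -42.21917°, λ = +104.58639°
Δφ = 0.1978°,  Δλ = -1.0733°
a = sin²(Δφ/2) + cos φ₁ cos φ₂ sin²(Δλ/2) = 0.000051
c = 2·arcsin(√a) = 0.014275 rad = 0.8179°

0.818°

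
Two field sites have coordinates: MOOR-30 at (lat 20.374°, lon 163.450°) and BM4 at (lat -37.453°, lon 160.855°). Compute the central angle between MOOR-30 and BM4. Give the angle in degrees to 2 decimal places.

57.88°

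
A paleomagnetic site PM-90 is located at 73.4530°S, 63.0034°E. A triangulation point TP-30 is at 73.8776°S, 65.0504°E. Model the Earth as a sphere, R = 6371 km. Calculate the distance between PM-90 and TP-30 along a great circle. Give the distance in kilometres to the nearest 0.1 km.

79.5 km

Δφ = -0.4246°,  Δλ = 2.0470°
a = sin²(Δφ/2) + cos φ₁ cos φ₂ sin²(Δλ/2) = 0.000039
c = 2·arcsin(√a) = 0.012484 rad = 0.7153°
d = R·c = 6371 × 0.012484 = 79.5 km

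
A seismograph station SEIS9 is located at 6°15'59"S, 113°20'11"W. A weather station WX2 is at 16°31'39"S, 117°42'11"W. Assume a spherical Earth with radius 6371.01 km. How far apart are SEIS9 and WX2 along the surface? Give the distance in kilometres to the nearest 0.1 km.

1236.0 km

SEIS9: φ = -6.26639°, λ = -113.33639°
WX2: φ = -16.52750°, λ = -117.70306°
Δφ = -10.2611°,  Δλ = -4.3667°
a = sin²(Δφ/2) + cos φ₁ cos φ₂ sin²(Δλ/2) = 0.009380
c = 2·arcsin(√a) = 0.194005 rad = 11.1157°
d = R·c = 6371.01 × 0.194005 = 1236.0 km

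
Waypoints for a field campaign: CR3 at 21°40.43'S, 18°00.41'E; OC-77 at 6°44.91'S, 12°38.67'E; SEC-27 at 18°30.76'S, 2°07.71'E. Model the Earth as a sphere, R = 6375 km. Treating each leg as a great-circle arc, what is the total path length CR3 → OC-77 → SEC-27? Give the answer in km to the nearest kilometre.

CR3: φ = -21.67383°, λ = +18.00683°
OC-77: φ = -6.74850°, λ = +12.64450°
SEC-27: φ = -18.51267°, λ = +2.12850°
CR3→OC-77: c = 0.275742 rad, d = 1757.85 km
OC-77→SEC-27: c = 0.272212 rad, d = 1735.35 km
Total = 1757.85 + 1735.35 = 3493.21 km

3493 km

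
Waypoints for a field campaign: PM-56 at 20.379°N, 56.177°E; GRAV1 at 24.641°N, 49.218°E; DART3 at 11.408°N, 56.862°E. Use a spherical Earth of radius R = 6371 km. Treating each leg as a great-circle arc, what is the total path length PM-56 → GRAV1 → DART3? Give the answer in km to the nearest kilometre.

PM-56→GRAV1: c = 0.134581 rad, d = 857.41 km
GRAV1→DART3: c = 0.263326 rad, d = 1677.65 km
Total = 857.41 + 1677.65 = 2535.06 km

2535 km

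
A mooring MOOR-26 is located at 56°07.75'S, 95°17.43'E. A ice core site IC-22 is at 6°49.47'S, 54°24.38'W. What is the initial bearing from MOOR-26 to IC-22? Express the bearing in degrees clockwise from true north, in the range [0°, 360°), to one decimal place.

212.8°

MOOR-26: φ = -56.12917°, λ = +95.29050°
IC-22: φ = -6.82450°, λ = -54.40633°
Δλ = -149.6968°
y = sin Δλ · cos φ₂ = -0.501000
x = cos φ₁ sin φ₂ − sin φ₁ cos φ₂ cos Δλ = -0.777998
θ = atan2(y, x) = -147.2200° → 212.7800° (mod 360°)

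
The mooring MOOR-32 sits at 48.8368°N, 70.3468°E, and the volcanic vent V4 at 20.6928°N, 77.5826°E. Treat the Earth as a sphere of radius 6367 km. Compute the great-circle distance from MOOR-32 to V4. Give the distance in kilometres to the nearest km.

Δφ = -28.1440°,  Δλ = 7.2358°
a = sin²(Δφ/2) + cos φ₁ cos φ₂ sin²(Δλ/2) = 0.061569
c = 2·arcsin(√a) = 0.501503 rad = 28.7340°
d = R·c = 6367 × 0.501503 = 3193.1 km

3193 km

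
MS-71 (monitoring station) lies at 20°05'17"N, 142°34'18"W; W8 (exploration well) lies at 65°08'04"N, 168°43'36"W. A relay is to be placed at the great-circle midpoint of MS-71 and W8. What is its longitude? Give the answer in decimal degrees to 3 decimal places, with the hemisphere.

150.585°W

MS-71: φ = +20.08806°, λ = -142.57167°
W8: φ = +65.13444°, λ = -168.72667°
Bx = cos φ₂ cos Δλ = 0.377434,  By = cos φ₂ sin Δλ = -0.185353
φₘ = atan2(sin φ₁ + sin φ₂, √((cos φ₁ + Bx)² + By²)) = 43.25032°
λₘ = λ₁ + atan2(By, cos φ₁ + Bx) = -150.58517°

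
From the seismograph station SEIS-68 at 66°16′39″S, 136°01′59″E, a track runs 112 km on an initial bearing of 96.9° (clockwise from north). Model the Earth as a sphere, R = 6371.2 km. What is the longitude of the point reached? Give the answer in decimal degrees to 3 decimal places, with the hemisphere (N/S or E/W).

138.529°E

SEIS-68: φ = -66.27750°, λ = +136.03306°
δ = d/R = 112/6371.2 = 0.017579 rad
φ₂ = arcsin(sin φ₁ cos δ + cos φ₁ sin δ cos θ)
   = arcsin(-0.91550·0.99985 + 0.40231·0.01758·-0.12014) = -66.37855°
λ₂ = λ₁ + atan2(sin θ sin δ cos φ₁, cos δ − sin φ₁ sin φ₂) = 138.52918°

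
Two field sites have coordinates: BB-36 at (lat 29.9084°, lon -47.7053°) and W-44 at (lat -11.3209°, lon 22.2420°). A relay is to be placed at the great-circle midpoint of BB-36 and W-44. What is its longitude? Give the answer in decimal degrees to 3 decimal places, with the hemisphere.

Bx = cos φ₂ cos Δλ = 0.336213,  By = cos φ₂ sin Δλ = 0.921100
φₘ = atan2(sin φ₁ + sin φ₂, √((cos φ₁ + Bx)² + By²)) = 11.28368°
λₘ = λ₁ + atan2(By, cos φ₁ + Bx) = -10.26596°

10.266°W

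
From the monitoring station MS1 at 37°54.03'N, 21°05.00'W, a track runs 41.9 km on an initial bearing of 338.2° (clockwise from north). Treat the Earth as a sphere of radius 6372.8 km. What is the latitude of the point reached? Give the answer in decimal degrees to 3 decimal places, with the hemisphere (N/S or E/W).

38.250°N

MS1: φ = +37.90050°, λ = -21.08333°
δ = d/R = 41.9/6372.8 = 0.006575 rad
φ₂ = arcsin(sin φ₁ cos δ + cos φ₁ sin δ cos θ)
   = arcsin(0.61429·0.99998 + 0.78908·0.00657·0.92849) = 38.25014°
λ₂ = λ₁ + atan2(sin θ sin δ cos φ₁, cos δ − sin φ₁ sin φ₂) = -21.26147°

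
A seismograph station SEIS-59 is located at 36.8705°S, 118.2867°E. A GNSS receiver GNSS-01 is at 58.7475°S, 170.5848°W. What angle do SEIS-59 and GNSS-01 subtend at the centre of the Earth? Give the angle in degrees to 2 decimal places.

49.67°

Δφ = -21.8770°,  Δλ = 71.1285°
a = sin²(Δφ/2) + cos φ₁ cos φ₂ sin²(Δλ/2) = 0.176407
c = 2·arcsin(√a) = 0.866909 rad = 49.6702°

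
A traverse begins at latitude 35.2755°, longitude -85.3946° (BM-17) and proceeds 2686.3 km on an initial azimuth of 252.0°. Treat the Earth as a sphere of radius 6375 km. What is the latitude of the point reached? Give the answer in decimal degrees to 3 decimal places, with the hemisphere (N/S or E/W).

δ = d/R = 2686.3/6375 = 0.421380 rad
φ₂ = arcsin(sin φ₁ cos δ + cos φ₁ sin δ cos θ)
   = arcsin(0.57751·0.91253 + 0.81638·0.40902·-0.30902) = 25.07503°
λ₂ = λ₁ + atan2(sin θ sin δ cos φ₁, cos δ − sin φ₁ sin φ₂) = -110.82906°

25.075°N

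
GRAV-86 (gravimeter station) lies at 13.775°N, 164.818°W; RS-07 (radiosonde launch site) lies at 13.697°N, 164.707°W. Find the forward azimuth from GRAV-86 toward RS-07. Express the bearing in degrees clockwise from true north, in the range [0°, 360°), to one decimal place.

125.9°

Δλ = 0.1110°
y = sin Δλ · cos φ₂ = 0.001882
x = cos φ₁ sin φ₂ − sin φ₁ cos φ₂ cos Δλ = -0.001361
θ = atan2(y, x) = 125.8685° → 125.8685° (mod 360°)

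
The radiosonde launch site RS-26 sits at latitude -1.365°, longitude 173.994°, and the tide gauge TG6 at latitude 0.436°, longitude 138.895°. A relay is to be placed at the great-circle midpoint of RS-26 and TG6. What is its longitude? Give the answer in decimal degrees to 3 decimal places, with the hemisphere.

Bx = cos φ₂ cos Δλ = 0.818136,  By = cos φ₂ sin Δλ = -0.574974
φₘ = atan2(sin φ₁ + sin φ₂, √((cos φ₁ + Bx)² + By²)) = -0.48717°
λₘ = λ₁ + atan2(By, cos φ₁ + Bx) = 156.44219°

156.442°E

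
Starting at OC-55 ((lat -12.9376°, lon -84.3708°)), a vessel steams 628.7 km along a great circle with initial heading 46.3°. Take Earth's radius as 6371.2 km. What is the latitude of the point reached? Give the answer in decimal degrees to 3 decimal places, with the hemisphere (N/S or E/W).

δ = d/R = 628.7/6371.2 = 0.098678 rad
φ₂ = arcsin(sin φ₁ cos δ + cos φ₁ sin δ cos θ)
   = arcsin(-0.22389·0.99514 + 0.97461·0.09852·0.69088) = -9.00170°
λ₂ = λ₁ + atan2(sin θ sin δ cos φ₁, cos δ − sin φ₁ sin φ₂) = -80.23540°

9.002°S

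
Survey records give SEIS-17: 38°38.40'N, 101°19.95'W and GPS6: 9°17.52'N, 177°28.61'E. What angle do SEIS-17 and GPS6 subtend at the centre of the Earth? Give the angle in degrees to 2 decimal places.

SEIS-17: φ = +38.64000°, λ = -101.33250°
GPS6: φ = +9.29200°, λ = +177.47683°
Δφ = -29.3480°,  Δλ = -81.1907°
a = sin²(Δφ/2) + cos φ₁ cos φ₂ sin²(Δλ/2) = 0.390563
c = 2·arcsin(√a) = 1.350136 rad = 77.3571°

77.36°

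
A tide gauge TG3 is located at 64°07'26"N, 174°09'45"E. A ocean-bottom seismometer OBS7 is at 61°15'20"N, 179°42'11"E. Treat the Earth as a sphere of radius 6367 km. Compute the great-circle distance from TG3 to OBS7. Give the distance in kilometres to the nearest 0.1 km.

TG3: φ = +64.12389°, λ = +174.16250°
OBS7: φ = +61.25556°, λ = +179.70306°
Δφ = -2.8683°,  Δλ = 5.5406°
a = sin²(Δφ/2) + cos φ₁ cos φ₂ sin²(Δλ/2) = 0.001117
c = 2·arcsin(√a) = 0.066846 rad = 3.8300°
d = R·c = 6367 × 0.066846 = 425.6 km

425.6 km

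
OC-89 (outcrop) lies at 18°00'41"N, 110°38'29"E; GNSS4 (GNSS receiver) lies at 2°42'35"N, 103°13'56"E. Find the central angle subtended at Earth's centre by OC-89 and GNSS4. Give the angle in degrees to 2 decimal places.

OC-89: φ = +18.01139°, λ = +110.64139°
GNSS4: φ = +2.70972°, λ = +103.23222°
Δφ = -15.3017°,  Δλ = -7.4092°
a = sin²(Δφ/2) + cos φ₁ cos φ₂ sin²(Δλ/2) = 0.021691
c = 2·arcsin(√a) = 0.295632 rad = 16.9384°

16.94°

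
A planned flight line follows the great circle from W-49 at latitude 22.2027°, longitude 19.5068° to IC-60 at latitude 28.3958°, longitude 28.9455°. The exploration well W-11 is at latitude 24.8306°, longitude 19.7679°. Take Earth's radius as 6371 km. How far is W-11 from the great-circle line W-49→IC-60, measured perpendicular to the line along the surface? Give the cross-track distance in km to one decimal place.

δ₁₃ = central angle W-49→W-11 = 0.046055 rad  (haversine)
θ₁₃ = bearing W-49→W-11 = 5.154°,  θ₁₂ = bearing W-49→IC-60 = 52.081°
dₓₜ = R·arcsin(sin δ₁₃ · sin(θ₁₃ − θ₁₂)) = 6371·arcsin(0.04604·sin(-46.927°)) = -214.304 km
|dₓₜ| = 214.304 km

214.3 km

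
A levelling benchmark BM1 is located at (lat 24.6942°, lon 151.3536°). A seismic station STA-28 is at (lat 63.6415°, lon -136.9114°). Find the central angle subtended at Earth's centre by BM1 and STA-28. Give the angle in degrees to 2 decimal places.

59.95°

Δφ = 38.9473°,  Δλ = 71.7350°
a = sin²(Δφ/2) + cos φ₁ cos φ₂ sin²(Δλ/2) = 0.249617
c = 2·arcsin(√a) = 1.046313 rad = 59.9493°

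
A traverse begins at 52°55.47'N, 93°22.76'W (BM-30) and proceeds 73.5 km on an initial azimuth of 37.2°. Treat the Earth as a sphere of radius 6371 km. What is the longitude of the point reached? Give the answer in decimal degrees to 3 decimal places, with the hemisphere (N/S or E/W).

BM-30: φ = +52.92450°, λ = -93.37933°
δ = d/R = 73.5/6371 = 0.011537 rad
φ₂ = arcsin(sin φ₁ cos δ + cos φ₁ sin δ cos θ)
   = arcsin(0.79784·0.99993 + 0.60287·0.01154·0.79653) = 53.44914°
λ₂ = λ₁ + atan2(sin θ sin δ cos φ₁, cos δ − sin φ₁ sin φ₂) = -92.70827°

92.708°W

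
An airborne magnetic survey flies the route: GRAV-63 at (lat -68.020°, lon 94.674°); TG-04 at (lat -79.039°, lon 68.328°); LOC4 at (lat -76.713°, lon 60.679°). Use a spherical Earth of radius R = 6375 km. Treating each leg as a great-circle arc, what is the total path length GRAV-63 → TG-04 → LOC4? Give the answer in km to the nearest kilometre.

GRAV-63→TG-04: c = 0.227772 rad, d = 1452.05 km
TG-04→LOC4: c = 0.049254 rad, d = 314.00 km
Total = 1452.05 + 314.00 = 1766.05 km

1766 km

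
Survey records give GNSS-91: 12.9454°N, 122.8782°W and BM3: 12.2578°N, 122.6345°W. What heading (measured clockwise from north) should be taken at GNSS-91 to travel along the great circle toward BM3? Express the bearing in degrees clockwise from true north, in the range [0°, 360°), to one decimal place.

160.9°

Δλ = 0.2437°
y = sin Δλ · cos φ₂ = 0.004156
x = cos φ₁ sin φ₂ − sin φ₁ cos φ₂ cos Δλ = -0.011999
θ = atan2(y, x) = 160.8936° → 160.8936° (mod 360°)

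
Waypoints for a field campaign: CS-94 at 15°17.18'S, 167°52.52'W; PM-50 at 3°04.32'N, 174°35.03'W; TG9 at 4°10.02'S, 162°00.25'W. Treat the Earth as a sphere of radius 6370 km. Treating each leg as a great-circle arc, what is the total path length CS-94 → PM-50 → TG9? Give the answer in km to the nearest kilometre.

3783 km

CS-94: φ = -15.28633°, λ = -167.87533°
PM-50: φ = +3.07200°, λ = -174.58383°
TG9: φ = -4.16700°, λ = -162.00417°
CS-94→PM-50: c = 0.340732 rad, d = 2170.46 km
PM-50→TG9: c = 0.253179 rad, d = 1612.75 km
Total = 2170.46 + 1612.75 = 3783.21 km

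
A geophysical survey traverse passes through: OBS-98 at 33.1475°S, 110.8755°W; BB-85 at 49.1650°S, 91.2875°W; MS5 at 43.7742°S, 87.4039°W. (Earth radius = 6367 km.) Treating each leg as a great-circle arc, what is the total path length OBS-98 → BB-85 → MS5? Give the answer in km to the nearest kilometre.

OBS-98→BB-85: c = 0.377758 rad, d = 2405.19 km
BB-85→MS5: c = 0.104997 rad, d = 668.52 km
Total = 2405.19 + 668.52 = 3073.70 km

3074 km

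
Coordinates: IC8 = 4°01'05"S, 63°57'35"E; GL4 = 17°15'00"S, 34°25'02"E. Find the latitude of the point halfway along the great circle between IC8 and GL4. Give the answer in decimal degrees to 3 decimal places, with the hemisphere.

10.989°S

IC8: φ = -4.01806°, λ = +63.95972°
GL4: φ = -17.25000°, λ = +34.41722°
Bx = cos φ₂ cos Δλ = 0.830858,  By = cos φ₂ sin Δλ = -0.470891
φₘ = atan2(sin φ₁ + sin φ₂, √((cos φ₁ + Bx)² + By²)) = -10.98860°
λₘ = λ₁ + atan2(By, cos φ₁ + Bx) = 49.51747°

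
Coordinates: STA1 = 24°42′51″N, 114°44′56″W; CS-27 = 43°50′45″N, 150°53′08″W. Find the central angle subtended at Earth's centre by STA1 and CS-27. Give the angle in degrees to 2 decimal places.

STA1: φ = +24.71417°, λ = -114.74889°
CS-27: φ = +43.84583°, λ = -150.88556°
Δφ = 19.1317°,  Δλ = -36.1367°
a = sin²(Δφ/2) + cos φ₁ cos φ₂ sin²(Δλ/2) = 0.090637
c = 2·arcsin(√a) = 0.611608 rad = 35.0425°

35.04°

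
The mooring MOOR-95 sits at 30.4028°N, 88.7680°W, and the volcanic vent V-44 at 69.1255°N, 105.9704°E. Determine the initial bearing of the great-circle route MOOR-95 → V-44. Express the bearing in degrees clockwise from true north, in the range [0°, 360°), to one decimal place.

354.7°

Δλ = -165.2616°
y = sin Δλ · cos φ₂ = -0.090651
x = cos φ₁ sin φ₂ − sin φ₁ cos φ₂ cos Δλ = 0.980271
θ = atan2(y, x) = -5.2834° → 354.7166° (mod 360°)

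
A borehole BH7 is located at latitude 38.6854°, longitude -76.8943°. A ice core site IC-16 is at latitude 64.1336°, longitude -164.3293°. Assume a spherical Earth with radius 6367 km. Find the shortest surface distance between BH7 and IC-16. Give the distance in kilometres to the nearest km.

6080 km

Δφ = 25.4482°,  Δλ = -87.4350°
a = sin²(Δφ/2) + cos φ₁ cos φ₂ sin²(Δλ/2) = 0.211168
c = 2·arcsin(√a) = 0.954933 rad = 54.7136°
d = R·c = 6367 × 0.954933 = 6080.1 km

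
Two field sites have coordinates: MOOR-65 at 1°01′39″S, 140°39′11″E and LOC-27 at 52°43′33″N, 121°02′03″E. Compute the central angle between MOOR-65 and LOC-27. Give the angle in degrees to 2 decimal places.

56.21°

MOOR-65: φ = -1.02750°, λ = +140.65306°
LOC-27: φ = +52.72583°, λ = +121.03417°
Δφ = 53.7533°,  Δλ = -19.6189°
a = sin²(Δφ/2) + cos φ₁ cos φ₂ sin²(Δλ/2) = 0.221945
c = 2·arcsin(√a) = 0.981099 rad = 56.2128°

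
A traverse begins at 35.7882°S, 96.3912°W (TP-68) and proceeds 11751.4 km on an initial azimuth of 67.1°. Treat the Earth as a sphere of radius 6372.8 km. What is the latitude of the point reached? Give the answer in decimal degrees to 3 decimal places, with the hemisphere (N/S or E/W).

δ = d/R = 11751.4/6372.8 = 1.843993 rad
φ₂ = arcsin(sin φ₁ cos δ + cos φ₁ sin δ cos θ)
   = arcsin(-0.58479·-0.26981 + 0.81118·0.96291·0.38912) = 27.49865°
λ₂ = λ₁ + atan2(sin θ sin δ cos φ₁, cos δ − sin φ₁ sin φ₂) = -6.40736°

27.499°N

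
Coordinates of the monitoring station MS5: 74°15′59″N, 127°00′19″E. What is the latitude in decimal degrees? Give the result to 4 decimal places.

74° + 15′/60 + 59″/3600 = 74 + 0.25000 + 0.01639 = 74.2664°

74.2664°N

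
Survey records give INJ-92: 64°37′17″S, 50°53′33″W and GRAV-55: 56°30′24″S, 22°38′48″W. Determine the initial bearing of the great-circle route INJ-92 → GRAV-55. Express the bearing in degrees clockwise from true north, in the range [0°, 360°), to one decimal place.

INJ-92: φ = -64.62139°, λ = -50.89250°
GRAV-55: φ = -56.50667°, λ = -22.64667°
Δλ = 28.2458°
y = sin Δλ · cos φ₂ = 0.261161
x = cos φ₁ sin φ₂ − sin φ₁ cos φ₂ cos Δλ = 0.081787
θ = atan2(y, x) = 72.6112° → 72.6112° (mod 360°)

72.6°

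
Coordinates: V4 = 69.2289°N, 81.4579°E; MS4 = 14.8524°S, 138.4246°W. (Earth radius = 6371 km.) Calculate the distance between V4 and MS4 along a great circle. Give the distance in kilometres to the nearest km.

Δφ = -84.0813°,  Δλ = 140.1175°
a = sin²(Δφ/2) + cos φ₁ cos φ₂ sin²(Δλ/2) = 0.751355
c = 2·arcsin(√a) = 2.097528 rad = 120.1795°
d = R·c = 6371 × 2.097528 = 13363.4 km

13363 km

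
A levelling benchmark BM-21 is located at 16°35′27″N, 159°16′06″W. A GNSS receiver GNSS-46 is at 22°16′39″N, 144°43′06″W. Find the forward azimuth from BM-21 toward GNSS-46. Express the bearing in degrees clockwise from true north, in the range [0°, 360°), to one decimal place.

BM-21: φ = +16.59083°, λ = -159.26833°
GNSS-46: φ = +22.27750°, λ = -144.71833°
Δλ = 14.5500°
y = sin Δλ · cos φ₂ = 0.232473
x = cos φ₁ sin φ₂ − sin φ₁ cos φ₂ cos Δλ = 0.107562
θ = atan2(y, x) = 65.1707° → 65.1707° (mod 360°)

65.2°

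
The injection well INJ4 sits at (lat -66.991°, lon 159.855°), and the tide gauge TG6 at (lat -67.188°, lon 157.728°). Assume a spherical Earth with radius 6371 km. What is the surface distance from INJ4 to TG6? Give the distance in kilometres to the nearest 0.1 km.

Δφ = -0.1970°,  Δλ = -2.1270°
a = sin²(Δφ/2) + cos φ₁ cos φ₂ sin²(Δλ/2) = 0.000055
c = 2·arcsin(√a) = 0.014854 rad = 0.8511°
d = R·c = 6371 × 0.014854 = 94.6 km

94.6 km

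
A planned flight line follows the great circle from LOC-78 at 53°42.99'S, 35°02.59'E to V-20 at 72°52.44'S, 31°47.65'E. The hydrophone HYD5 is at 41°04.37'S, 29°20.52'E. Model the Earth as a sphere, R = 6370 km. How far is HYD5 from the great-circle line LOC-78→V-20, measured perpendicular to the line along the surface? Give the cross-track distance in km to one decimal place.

LOC-78: φ = -53.71650°, λ = +35.04317°
V-20: φ = -72.87400°, λ = +31.79417°
HYD5: φ = -41.07283°, λ = +29.34200°
δ₁₃ = central angle LOC-78→HYD5 = 0.230539 rad  (haversine)
θ₁₃ = bearing LOC-78→HYD5 = 340.868°,  θ₁₂ = bearing LOC-78→V-20 = 182.908°
dₓₜ = R·arcsin(sin δ₁₃ · sin(θ₁₃ − θ₁₂)) = 6370·arcsin(0.22850·sin(157.960°)) = 546.871 km
|dₓₜ| = 546.871 km

546.9 km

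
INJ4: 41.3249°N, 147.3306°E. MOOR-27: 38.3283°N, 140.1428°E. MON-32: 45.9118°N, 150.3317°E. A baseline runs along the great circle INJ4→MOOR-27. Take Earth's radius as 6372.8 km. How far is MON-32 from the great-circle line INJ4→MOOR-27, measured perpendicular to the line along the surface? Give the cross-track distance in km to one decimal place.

358.9 km

δ₁₃ = central angle INJ4→MON-32 = 0.088566 rad  (haversine)
θ₁₃ = bearing INJ4→MON-32 = 24.320°,  θ₁₂ = bearing INJ4→MOOR-27 = 243.843°
dₓₜ = R·arcsin(sin δ₁₃ · sin(θ₁₃ − θ₁₂)) = 6372.8·arcsin(0.08845·sin(-219.523°)) = 358.908 km
|dₓₜ| = 358.908 km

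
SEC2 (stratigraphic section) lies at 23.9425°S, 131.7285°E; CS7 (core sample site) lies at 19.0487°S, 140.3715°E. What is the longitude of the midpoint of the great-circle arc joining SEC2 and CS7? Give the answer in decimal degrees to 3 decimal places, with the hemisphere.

Bx = cos φ₂ cos Δλ = 0.934507,  By = cos φ₂ sin Δλ = 0.142048
φₘ = atan2(sin φ₁ + sin φ₂, √((cos φ₁ + Bx)² + By²)) = -21.55126°
λₘ = λ₁ + atan2(By, cos φ₁ + Bx) = 136.12286°

136.123°E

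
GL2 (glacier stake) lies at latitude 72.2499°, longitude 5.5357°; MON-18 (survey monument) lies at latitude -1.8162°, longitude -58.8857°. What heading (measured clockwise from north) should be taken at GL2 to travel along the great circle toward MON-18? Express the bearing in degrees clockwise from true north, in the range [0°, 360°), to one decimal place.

Δλ = -64.4214°
y = sin Δλ · cos φ₂ = -0.901541
x = cos φ₁ sin φ₂ − sin φ₁ cos φ₂ cos Δλ = -0.420651
θ = atan2(y, x) = -115.0134° → 244.9866° (mod 360°)

245.0°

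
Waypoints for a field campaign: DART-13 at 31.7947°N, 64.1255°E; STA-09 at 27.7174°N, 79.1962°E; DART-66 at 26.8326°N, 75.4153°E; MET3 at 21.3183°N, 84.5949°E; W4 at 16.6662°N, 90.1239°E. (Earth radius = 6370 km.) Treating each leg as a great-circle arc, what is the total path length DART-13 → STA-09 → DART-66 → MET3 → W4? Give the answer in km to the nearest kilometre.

3801 km

DART-13→STA-09: c = 0.238936 rad, d = 1522.02 km
STA-09→DART-66: c = 0.060648 rad, d = 386.33 km
DART-66→MET3: c = 0.175002 rad, d = 1114.76 km
MET3→W4: c = 0.122113 rad, d = 777.86 km
Total = 1522.02 + 386.33 + 1114.76 + 777.86 = 3800.97 km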